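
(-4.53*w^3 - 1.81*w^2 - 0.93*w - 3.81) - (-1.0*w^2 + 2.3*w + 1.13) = -4.53*w^3 - 0.81*w^2 - 3.23*w - 4.94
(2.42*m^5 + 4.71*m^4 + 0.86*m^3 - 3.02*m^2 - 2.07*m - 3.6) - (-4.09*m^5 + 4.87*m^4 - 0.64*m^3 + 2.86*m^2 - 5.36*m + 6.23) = 6.51*m^5 - 0.16*m^4 + 1.5*m^3 - 5.88*m^2 + 3.29*m - 9.83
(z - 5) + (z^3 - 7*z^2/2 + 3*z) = z^3 - 7*z^2/2 + 4*z - 5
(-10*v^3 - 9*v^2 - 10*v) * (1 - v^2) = 10*v^5 + 9*v^4 - 9*v^2 - 10*v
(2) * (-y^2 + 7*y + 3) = -2*y^2 + 14*y + 6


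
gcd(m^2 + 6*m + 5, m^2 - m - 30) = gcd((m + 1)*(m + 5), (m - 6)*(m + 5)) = m + 5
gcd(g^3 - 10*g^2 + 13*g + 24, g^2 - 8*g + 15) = g - 3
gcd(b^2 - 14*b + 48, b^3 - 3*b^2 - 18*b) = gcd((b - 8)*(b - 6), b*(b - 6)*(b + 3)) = b - 6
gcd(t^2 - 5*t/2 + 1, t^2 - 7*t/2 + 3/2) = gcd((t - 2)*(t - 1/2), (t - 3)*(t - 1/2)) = t - 1/2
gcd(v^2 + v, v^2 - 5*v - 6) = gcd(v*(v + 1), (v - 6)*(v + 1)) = v + 1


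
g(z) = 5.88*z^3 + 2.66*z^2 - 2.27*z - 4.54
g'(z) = 17.64*z^2 + 5.32*z - 2.27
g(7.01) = 2135.76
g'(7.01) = 901.85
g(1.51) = 18.34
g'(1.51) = 45.98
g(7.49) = 2598.40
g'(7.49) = 1027.18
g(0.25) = -4.85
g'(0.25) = 0.16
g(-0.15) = -4.16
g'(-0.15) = -2.67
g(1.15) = 5.31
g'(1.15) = 27.18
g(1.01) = 1.94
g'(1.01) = 21.10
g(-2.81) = -107.62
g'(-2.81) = 122.07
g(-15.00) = -19216.99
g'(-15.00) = 3886.93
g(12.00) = 10511.90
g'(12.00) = 2601.73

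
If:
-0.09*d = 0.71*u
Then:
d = -7.88888888888889*u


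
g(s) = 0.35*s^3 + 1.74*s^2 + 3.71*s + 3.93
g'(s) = 1.05*s^2 + 3.48*s + 3.71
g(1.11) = 10.67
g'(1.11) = 8.87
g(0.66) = 7.24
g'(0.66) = 6.46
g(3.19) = 44.83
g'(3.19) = 25.50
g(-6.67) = -47.26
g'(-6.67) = 27.21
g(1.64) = 16.24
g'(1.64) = 12.24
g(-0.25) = 3.11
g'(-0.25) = 2.91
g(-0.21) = 3.22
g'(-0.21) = 3.03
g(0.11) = 4.36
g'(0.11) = 4.11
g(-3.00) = -0.99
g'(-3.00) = 2.72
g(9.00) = 433.41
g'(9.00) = 120.08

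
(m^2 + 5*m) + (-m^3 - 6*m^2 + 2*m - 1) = -m^3 - 5*m^2 + 7*m - 1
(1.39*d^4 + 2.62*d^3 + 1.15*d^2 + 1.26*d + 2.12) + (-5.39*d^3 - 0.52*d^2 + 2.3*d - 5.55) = 1.39*d^4 - 2.77*d^3 + 0.63*d^2 + 3.56*d - 3.43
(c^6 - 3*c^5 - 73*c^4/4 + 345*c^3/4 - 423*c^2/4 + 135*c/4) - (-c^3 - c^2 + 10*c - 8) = c^6 - 3*c^5 - 73*c^4/4 + 349*c^3/4 - 419*c^2/4 + 95*c/4 + 8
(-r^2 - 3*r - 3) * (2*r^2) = -2*r^4 - 6*r^3 - 6*r^2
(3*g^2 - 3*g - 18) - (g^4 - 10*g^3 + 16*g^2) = -g^4 + 10*g^3 - 13*g^2 - 3*g - 18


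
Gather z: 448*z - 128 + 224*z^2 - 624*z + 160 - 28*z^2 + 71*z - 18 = 196*z^2 - 105*z + 14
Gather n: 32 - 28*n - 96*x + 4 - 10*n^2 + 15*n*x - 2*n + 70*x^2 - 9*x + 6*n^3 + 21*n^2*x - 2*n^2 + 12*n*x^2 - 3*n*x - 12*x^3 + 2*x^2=6*n^3 + n^2*(21*x - 12) + n*(12*x^2 + 12*x - 30) - 12*x^3 + 72*x^2 - 105*x + 36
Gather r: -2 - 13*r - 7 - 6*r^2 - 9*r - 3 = -6*r^2 - 22*r - 12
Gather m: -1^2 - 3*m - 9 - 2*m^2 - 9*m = -2*m^2 - 12*m - 10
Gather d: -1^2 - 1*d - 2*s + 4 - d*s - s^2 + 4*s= d*(-s - 1) - s^2 + 2*s + 3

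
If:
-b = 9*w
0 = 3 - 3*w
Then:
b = -9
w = 1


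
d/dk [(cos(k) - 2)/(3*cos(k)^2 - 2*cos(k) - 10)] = (3*cos(k)^2 - 12*cos(k) + 14)*sin(k)/(3*sin(k)^2 + 2*cos(k) + 7)^2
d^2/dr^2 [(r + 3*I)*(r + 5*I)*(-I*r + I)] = -6*I*r + 16 + 2*I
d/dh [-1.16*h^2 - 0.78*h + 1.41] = -2.32*h - 0.78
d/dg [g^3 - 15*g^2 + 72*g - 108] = 3*g^2 - 30*g + 72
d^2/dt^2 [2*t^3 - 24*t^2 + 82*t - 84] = 12*t - 48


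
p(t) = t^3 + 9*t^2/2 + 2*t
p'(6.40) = 182.48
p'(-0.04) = 1.64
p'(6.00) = 164.00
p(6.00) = 390.00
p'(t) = 3*t^2 + 9*t + 2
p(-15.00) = -2392.50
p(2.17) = 35.75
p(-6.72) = -113.69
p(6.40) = 459.26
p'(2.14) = 35.00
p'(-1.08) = -4.22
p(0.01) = 0.02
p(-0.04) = -0.07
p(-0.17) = -0.21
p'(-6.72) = 77.00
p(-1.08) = 1.83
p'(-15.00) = 542.00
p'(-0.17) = 0.56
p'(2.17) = 35.66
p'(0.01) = 2.09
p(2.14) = 34.69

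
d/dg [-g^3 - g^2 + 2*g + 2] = -3*g^2 - 2*g + 2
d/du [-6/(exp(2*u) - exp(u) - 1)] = (12*exp(u) - 6)*exp(u)/(-exp(2*u) + exp(u) + 1)^2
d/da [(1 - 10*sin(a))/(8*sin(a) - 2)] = 3*cos(a)/(4*sin(a) - 1)^2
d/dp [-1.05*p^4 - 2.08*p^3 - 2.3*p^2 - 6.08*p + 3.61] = -4.2*p^3 - 6.24*p^2 - 4.6*p - 6.08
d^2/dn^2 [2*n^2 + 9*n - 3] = 4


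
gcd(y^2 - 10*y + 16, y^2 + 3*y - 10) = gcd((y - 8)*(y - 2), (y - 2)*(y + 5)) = y - 2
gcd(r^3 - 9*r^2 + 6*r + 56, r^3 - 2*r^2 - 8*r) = r^2 - 2*r - 8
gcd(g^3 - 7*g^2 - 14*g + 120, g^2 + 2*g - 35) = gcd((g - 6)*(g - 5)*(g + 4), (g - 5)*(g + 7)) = g - 5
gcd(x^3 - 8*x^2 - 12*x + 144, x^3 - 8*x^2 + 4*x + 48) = x - 6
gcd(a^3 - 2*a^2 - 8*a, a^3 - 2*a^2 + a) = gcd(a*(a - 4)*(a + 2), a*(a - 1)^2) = a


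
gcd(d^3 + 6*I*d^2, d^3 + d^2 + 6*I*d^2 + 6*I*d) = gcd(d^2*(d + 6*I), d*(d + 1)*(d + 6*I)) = d^2 + 6*I*d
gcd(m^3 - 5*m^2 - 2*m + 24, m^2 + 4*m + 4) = m + 2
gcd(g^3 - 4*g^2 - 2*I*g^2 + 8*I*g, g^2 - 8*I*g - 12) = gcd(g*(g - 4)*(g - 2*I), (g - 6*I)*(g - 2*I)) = g - 2*I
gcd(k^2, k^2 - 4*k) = k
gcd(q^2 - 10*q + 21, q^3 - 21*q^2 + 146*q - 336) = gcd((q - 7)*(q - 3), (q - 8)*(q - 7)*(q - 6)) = q - 7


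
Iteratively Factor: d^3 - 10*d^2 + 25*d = (d)*(d^2 - 10*d + 25) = d*(d - 5)*(d - 5)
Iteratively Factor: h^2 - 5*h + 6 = (h - 2)*(h - 3)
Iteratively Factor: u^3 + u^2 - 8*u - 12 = (u + 2)*(u^2 - u - 6) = (u + 2)^2*(u - 3)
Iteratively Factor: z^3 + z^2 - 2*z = (z + 2)*(z^2 - z) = (z - 1)*(z + 2)*(z)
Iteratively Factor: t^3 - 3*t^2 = (t)*(t^2 - 3*t) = t*(t - 3)*(t)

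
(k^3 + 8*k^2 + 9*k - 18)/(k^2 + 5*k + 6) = (k^2 + 5*k - 6)/(k + 2)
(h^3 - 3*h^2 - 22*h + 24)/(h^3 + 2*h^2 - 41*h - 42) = (h^2 + 3*h - 4)/(h^2 + 8*h + 7)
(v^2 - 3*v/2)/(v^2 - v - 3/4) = 2*v/(2*v + 1)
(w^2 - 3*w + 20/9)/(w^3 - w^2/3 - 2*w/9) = (-9*w^2 + 27*w - 20)/(w*(-9*w^2 + 3*w + 2))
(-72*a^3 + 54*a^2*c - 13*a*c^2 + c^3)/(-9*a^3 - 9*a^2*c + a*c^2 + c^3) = (24*a^2 - 10*a*c + c^2)/(3*a^2 + 4*a*c + c^2)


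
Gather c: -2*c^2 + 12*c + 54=-2*c^2 + 12*c + 54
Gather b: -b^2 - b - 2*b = -b^2 - 3*b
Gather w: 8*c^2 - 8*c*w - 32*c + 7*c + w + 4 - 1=8*c^2 - 25*c + w*(1 - 8*c) + 3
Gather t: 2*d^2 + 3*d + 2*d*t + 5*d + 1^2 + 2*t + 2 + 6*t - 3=2*d^2 + 8*d + t*(2*d + 8)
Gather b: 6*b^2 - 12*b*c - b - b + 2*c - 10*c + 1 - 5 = 6*b^2 + b*(-12*c - 2) - 8*c - 4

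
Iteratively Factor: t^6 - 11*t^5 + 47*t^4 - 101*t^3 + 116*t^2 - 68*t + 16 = (t - 1)*(t^5 - 10*t^4 + 37*t^3 - 64*t^2 + 52*t - 16) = (t - 1)^2*(t^4 - 9*t^3 + 28*t^2 - 36*t + 16) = (t - 4)*(t - 1)^2*(t^3 - 5*t^2 + 8*t - 4) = (t - 4)*(t - 1)^3*(t^2 - 4*t + 4) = (t - 4)*(t - 2)*(t - 1)^3*(t - 2)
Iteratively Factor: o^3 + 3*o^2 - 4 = (o + 2)*(o^2 + o - 2) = (o + 2)^2*(o - 1)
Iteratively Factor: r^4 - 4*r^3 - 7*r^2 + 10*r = (r - 1)*(r^3 - 3*r^2 - 10*r) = r*(r - 1)*(r^2 - 3*r - 10) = r*(r - 1)*(r + 2)*(r - 5)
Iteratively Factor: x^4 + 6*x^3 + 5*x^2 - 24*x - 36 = (x + 3)*(x^3 + 3*x^2 - 4*x - 12) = (x + 3)^2*(x^2 - 4) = (x - 2)*(x + 3)^2*(x + 2)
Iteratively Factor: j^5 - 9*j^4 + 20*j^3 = (j - 5)*(j^4 - 4*j^3) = j*(j - 5)*(j^3 - 4*j^2) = j^2*(j - 5)*(j^2 - 4*j) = j^3*(j - 5)*(j - 4)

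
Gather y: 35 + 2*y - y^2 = -y^2 + 2*y + 35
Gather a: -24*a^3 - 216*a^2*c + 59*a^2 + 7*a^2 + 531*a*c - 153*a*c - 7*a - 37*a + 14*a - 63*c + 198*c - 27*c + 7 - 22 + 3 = -24*a^3 + a^2*(66 - 216*c) + a*(378*c - 30) + 108*c - 12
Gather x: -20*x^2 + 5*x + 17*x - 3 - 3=-20*x^2 + 22*x - 6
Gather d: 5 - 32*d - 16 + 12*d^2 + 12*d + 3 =12*d^2 - 20*d - 8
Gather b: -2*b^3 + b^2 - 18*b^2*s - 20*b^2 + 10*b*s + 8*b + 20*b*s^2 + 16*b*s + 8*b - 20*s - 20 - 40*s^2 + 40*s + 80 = -2*b^3 + b^2*(-18*s - 19) + b*(20*s^2 + 26*s + 16) - 40*s^2 + 20*s + 60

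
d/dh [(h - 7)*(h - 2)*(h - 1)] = 3*h^2 - 20*h + 23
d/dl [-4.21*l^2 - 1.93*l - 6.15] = -8.42*l - 1.93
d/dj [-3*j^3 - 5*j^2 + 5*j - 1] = -9*j^2 - 10*j + 5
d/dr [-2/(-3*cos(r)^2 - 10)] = 24*sin(2*r)/(3*cos(2*r) + 23)^2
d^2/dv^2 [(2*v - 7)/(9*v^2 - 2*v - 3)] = 2*((67 - 54*v)*(-9*v^2 + 2*v + 3) - 4*(2*v - 7)*(9*v - 1)^2)/(-9*v^2 + 2*v + 3)^3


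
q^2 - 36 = (q - 6)*(q + 6)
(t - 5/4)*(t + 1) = t^2 - t/4 - 5/4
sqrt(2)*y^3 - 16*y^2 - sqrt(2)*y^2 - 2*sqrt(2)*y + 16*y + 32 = (y - 2)*(y - 8*sqrt(2))*(sqrt(2)*y + sqrt(2))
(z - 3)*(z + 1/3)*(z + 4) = z^3 + 4*z^2/3 - 35*z/3 - 4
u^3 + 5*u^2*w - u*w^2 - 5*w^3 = (u - w)*(u + w)*(u + 5*w)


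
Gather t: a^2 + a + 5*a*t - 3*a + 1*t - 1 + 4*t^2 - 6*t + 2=a^2 - 2*a + 4*t^2 + t*(5*a - 5) + 1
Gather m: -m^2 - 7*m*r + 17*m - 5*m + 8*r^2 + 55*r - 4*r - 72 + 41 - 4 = -m^2 + m*(12 - 7*r) + 8*r^2 + 51*r - 35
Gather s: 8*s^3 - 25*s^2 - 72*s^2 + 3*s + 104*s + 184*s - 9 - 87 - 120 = 8*s^3 - 97*s^2 + 291*s - 216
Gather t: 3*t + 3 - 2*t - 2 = t + 1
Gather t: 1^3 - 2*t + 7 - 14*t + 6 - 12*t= 14 - 28*t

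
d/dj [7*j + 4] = 7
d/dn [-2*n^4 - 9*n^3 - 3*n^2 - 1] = n*(-8*n^2 - 27*n - 6)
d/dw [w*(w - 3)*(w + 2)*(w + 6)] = 4*w^3 + 15*w^2 - 24*w - 36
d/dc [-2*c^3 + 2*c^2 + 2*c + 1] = -6*c^2 + 4*c + 2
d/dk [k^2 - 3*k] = 2*k - 3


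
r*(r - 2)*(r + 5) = r^3 + 3*r^2 - 10*r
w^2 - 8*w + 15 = (w - 5)*(w - 3)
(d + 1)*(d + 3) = d^2 + 4*d + 3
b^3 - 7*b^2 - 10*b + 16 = (b - 8)*(b - 1)*(b + 2)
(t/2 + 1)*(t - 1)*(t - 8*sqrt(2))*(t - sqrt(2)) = t^4/2 - 9*sqrt(2)*t^3/2 + t^3/2 - 9*sqrt(2)*t^2/2 + 7*t^2 + 8*t + 9*sqrt(2)*t - 16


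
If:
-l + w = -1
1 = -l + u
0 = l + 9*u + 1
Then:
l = -1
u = 0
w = -2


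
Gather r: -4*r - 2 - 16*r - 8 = -20*r - 10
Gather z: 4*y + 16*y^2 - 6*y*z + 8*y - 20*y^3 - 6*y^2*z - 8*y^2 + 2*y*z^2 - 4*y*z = -20*y^3 + 8*y^2 + 2*y*z^2 + 12*y + z*(-6*y^2 - 10*y)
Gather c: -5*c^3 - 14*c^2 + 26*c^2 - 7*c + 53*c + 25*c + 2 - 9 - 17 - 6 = -5*c^3 + 12*c^2 + 71*c - 30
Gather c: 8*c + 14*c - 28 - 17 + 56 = 22*c + 11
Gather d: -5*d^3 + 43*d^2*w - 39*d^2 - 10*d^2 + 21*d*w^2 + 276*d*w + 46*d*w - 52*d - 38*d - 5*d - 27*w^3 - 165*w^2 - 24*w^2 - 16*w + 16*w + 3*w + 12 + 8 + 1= -5*d^3 + d^2*(43*w - 49) + d*(21*w^2 + 322*w - 95) - 27*w^3 - 189*w^2 + 3*w + 21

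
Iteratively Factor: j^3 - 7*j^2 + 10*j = (j)*(j^2 - 7*j + 10) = j*(j - 5)*(j - 2)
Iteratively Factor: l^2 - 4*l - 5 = (l + 1)*(l - 5)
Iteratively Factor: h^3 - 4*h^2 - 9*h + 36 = (h - 3)*(h^2 - h - 12) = (h - 3)*(h + 3)*(h - 4)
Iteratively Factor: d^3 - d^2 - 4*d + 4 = (d + 2)*(d^2 - 3*d + 2) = (d - 1)*(d + 2)*(d - 2)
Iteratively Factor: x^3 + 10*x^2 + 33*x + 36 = (x + 3)*(x^2 + 7*x + 12) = (x + 3)*(x + 4)*(x + 3)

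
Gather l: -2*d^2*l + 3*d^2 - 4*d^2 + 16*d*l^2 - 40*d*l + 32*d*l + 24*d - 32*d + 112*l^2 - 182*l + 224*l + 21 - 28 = -d^2 - 8*d + l^2*(16*d + 112) + l*(-2*d^2 - 8*d + 42) - 7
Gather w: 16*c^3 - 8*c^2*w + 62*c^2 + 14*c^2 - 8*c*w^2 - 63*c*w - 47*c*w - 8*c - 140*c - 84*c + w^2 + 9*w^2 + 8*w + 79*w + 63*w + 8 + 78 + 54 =16*c^3 + 76*c^2 - 232*c + w^2*(10 - 8*c) + w*(-8*c^2 - 110*c + 150) + 140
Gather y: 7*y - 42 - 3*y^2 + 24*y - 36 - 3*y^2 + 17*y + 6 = -6*y^2 + 48*y - 72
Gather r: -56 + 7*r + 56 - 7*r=0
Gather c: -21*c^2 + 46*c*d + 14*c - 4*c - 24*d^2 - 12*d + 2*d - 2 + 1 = -21*c^2 + c*(46*d + 10) - 24*d^2 - 10*d - 1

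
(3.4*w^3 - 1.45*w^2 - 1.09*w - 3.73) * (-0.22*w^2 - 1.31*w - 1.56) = -0.748*w^5 - 4.135*w^4 - 3.1647*w^3 + 4.5105*w^2 + 6.5867*w + 5.8188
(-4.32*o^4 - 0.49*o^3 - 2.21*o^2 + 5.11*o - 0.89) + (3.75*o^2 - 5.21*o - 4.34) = -4.32*o^4 - 0.49*o^3 + 1.54*o^2 - 0.0999999999999996*o - 5.23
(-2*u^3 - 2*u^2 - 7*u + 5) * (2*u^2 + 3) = -4*u^5 - 4*u^4 - 20*u^3 + 4*u^2 - 21*u + 15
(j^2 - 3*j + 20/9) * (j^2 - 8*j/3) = j^4 - 17*j^3/3 + 92*j^2/9 - 160*j/27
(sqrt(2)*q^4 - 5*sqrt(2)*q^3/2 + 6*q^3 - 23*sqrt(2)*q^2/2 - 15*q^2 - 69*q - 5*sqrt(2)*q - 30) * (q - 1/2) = sqrt(2)*q^5 - 3*sqrt(2)*q^4 + 6*q^4 - 18*q^3 - 41*sqrt(2)*q^3/4 - 123*q^2/2 + 3*sqrt(2)*q^2/4 + 5*sqrt(2)*q/2 + 9*q/2 + 15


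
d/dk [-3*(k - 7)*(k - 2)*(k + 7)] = -9*k^2 + 12*k + 147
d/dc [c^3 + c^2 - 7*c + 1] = 3*c^2 + 2*c - 7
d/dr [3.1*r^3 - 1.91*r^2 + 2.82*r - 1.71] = 9.3*r^2 - 3.82*r + 2.82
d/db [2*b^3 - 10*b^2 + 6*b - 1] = 6*b^2 - 20*b + 6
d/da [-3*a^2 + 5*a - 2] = 5 - 6*a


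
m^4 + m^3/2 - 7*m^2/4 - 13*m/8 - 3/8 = (m - 3/2)*(m + 1/2)^2*(m + 1)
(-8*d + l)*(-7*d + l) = 56*d^2 - 15*d*l + l^2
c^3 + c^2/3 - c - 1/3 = (c - 1)*(c + 1/3)*(c + 1)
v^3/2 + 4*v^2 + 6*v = v*(v/2 + 1)*(v + 6)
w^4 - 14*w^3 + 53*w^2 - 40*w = w*(w - 8)*(w - 5)*(w - 1)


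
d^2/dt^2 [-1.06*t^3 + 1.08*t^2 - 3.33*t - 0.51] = 2.16 - 6.36*t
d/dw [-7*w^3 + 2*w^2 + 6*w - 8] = -21*w^2 + 4*w + 6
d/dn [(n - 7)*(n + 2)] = 2*n - 5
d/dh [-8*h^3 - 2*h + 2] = -24*h^2 - 2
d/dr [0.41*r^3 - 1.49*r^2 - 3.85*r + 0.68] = 1.23*r^2 - 2.98*r - 3.85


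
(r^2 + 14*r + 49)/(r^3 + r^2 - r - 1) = (r^2 + 14*r + 49)/(r^3 + r^2 - r - 1)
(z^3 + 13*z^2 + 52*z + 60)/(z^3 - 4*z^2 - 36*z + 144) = (z^2 + 7*z + 10)/(z^2 - 10*z + 24)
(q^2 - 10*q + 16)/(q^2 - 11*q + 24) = (q - 2)/(q - 3)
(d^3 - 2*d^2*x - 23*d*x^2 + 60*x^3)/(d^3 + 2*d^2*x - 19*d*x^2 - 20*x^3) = (d - 3*x)/(d + x)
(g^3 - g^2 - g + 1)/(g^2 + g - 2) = (g^2 - 1)/(g + 2)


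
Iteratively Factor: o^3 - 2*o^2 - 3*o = (o)*(o^2 - 2*o - 3) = o*(o - 3)*(o + 1)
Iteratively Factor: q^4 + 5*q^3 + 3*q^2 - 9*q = (q)*(q^3 + 5*q^2 + 3*q - 9) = q*(q - 1)*(q^2 + 6*q + 9) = q*(q - 1)*(q + 3)*(q + 3)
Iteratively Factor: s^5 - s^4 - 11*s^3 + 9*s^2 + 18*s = (s + 3)*(s^4 - 4*s^3 + s^2 + 6*s) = (s + 1)*(s + 3)*(s^3 - 5*s^2 + 6*s) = (s - 2)*(s + 1)*(s + 3)*(s^2 - 3*s) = (s - 3)*(s - 2)*(s + 1)*(s + 3)*(s)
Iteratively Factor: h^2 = (h)*(h)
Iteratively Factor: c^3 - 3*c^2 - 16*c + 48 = (c - 3)*(c^2 - 16) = (c - 4)*(c - 3)*(c + 4)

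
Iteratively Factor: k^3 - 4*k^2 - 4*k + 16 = (k - 2)*(k^2 - 2*k - 8) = (k - 4)*(k - 2)*(k + 2)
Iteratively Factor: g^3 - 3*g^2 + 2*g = (g)*(g^2 - 3*g + 2) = g*(g - 1)*(g - 2)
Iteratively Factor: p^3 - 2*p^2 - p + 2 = (p - 2)*(p^2 - 1) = (p - 2)*(p - 1)*(p + 1)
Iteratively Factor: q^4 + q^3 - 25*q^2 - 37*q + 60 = (q - 1)*(q^3 + 2*q^2 - 23*q - 60) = (q - 5)*(q - 1)*(q^2 + 7*q + 12) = (q - 5)*(q - 1)*(q + 4)*(q + 3)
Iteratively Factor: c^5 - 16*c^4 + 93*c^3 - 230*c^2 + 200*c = (c)*(c^4 - 16*c^3 + 93*c^2 - 230*c + 200) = c*(c - 5)*(c^3 - 11*c^2 + 38*c - 40) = c*(c - 5)*(c - 2)*(c^2 - 9*c + 20) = c*(c - 5)*(c - 4)*(c - 2)*(c - 5)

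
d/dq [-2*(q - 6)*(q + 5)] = 2 - 4*q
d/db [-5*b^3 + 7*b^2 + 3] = b*(14 - 15*b)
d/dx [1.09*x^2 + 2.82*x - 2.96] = 2.18*x + 2.82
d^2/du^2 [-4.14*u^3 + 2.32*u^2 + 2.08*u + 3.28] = 4.64 - 24.84*u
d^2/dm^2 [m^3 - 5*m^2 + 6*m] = 6*m - 10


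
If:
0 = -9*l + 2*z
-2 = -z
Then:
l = 4/9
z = 2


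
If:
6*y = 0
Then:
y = 0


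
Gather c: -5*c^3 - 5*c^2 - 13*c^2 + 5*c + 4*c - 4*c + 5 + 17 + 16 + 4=-5*c^3 - 18*c^2 + 5*c + 42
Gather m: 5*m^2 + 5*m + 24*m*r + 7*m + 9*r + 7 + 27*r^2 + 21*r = 5*m^2 + m*(24*r + 12) + 27*r^2 + 30*r + 7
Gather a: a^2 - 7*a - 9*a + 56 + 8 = a^2 - 16*a + 64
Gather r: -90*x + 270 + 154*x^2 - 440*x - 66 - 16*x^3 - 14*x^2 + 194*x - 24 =-16*x^3 + 140*x^2 - 336*x + 180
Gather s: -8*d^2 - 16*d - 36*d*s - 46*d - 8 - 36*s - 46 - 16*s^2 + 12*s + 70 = -8*d^2 - 62*d - 16*s^2 + s*(-36*d - 24) + 16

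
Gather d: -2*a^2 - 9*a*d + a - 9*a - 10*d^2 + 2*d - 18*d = -2*a^2 - 8*a - 10*d^2 + d*(-9*a - 16)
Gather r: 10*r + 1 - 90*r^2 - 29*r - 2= -90*r^2 - 19*r - 1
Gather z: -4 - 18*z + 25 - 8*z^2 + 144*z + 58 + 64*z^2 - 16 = 56*z^2 + 126*z + 63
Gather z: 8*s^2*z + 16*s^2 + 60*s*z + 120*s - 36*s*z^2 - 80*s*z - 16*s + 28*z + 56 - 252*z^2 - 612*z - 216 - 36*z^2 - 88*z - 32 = 16*s^2 + 104*s + z^2*(-36*s - 288) + z*(8*s^2 - 20*s - 672) - 192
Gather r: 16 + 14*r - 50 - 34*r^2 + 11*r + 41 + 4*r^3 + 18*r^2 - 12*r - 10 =4*r^3 - 16*r^2 + 13*r - 3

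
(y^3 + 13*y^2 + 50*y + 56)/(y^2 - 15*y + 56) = (y^3 + 13*y^2 + 50*y + 56)/(y^2 - 15*y + 56)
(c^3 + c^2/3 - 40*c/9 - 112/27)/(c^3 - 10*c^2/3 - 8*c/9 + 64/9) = (9*c^2 - 9*c - 28)/(3*(3*c^2 - 14*c + 16))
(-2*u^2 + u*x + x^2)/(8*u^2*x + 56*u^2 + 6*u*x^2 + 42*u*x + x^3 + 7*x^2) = (-u + x)/(4*u*x + 28*u + x^2 + 7*x)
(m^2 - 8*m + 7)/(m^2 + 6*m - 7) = (m - 7)/(m + 7)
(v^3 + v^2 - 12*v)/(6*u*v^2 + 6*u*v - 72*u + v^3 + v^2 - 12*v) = v/(6*u + v)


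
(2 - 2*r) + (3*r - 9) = r - 7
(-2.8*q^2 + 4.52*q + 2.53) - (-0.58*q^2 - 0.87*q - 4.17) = -2.22*q^2 + 5.39*q + 6.7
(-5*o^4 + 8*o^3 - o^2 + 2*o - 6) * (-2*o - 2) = 10*o^5 - 6*o^4 - 14*o^3 - 2*o^2 + 8*o + 12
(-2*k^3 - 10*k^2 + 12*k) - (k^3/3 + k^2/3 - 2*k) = -7*k^3/3 - 31*k^2/3 + 14*k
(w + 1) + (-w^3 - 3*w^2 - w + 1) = -w^3 - 3*w^2 + 2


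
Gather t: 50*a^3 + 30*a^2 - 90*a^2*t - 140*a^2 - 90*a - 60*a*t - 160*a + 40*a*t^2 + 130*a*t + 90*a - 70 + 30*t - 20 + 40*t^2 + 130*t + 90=50*a^3 - 110*a^2 - 160*a + t^2*(40*a + 40) + t*(-90*a^2 + 70*a + 160)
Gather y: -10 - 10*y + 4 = -10*y - 6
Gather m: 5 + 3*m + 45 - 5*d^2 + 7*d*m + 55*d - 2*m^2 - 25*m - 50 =-5*d^2 + 55*d - 2*m^2 + m*(7*d - 22)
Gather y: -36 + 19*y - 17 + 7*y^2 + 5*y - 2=7*y^2 + 24*y - 55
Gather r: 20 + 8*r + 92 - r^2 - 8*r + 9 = 121 - r^2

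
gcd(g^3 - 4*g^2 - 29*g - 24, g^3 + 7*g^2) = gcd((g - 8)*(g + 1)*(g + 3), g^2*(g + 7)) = 1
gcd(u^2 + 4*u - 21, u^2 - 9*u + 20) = 1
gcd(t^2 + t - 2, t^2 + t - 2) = t^2 + t - 2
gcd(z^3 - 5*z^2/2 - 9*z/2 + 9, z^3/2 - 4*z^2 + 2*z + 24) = z + 2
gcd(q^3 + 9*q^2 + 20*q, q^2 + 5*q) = q^2 + 5*q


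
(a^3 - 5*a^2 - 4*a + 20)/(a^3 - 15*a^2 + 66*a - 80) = (a + 2)/(a - 8)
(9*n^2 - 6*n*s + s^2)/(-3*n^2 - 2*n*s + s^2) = (-3*n + s)/(n + s)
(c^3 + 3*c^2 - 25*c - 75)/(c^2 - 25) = c + 3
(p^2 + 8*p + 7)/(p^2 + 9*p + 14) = (p + 1)/(p + 2)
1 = 1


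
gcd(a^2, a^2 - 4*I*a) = a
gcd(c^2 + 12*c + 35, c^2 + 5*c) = c + 5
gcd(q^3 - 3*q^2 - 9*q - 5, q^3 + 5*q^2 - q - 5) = q + 1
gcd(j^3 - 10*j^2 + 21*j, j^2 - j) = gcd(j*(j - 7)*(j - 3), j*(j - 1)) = j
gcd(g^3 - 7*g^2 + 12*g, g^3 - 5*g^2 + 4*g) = g^2 - 4*g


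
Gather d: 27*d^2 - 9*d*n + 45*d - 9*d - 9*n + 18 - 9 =27*d^2 + d*(36 - 9*n) - 9*n + 9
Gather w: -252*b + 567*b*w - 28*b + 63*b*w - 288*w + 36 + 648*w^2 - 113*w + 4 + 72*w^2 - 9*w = -280*b + 720*w^2 + w*(630*b - 410) + 40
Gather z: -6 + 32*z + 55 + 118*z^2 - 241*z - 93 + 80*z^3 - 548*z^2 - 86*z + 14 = 80*z^3 - 430*z^2 - 295*z - 30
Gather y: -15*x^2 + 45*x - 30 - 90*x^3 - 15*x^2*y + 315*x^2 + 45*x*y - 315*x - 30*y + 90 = -90*x^3 + 300*x^2 - 270*x + y*(-15*x^2 + 45*x - 30) + 60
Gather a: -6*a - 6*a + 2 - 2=-12*a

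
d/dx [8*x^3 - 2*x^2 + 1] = 4*x*(6*x - 1)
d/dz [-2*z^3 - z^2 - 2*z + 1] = -6*z^2 - 2*z - 2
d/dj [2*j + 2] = 2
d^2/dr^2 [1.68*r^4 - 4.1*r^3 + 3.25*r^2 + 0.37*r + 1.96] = 20.16*r^2 - 24.6*r + 6.5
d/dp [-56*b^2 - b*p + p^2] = -b + 2*p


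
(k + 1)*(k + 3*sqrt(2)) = k^2 + k + 3*sqrt(2)*k + 3*sqrt(2)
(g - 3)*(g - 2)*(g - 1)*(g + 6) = g^4 - 25*g^2 + 60*g - 36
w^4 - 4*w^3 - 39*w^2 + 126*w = w*(w - 7)*(w - 3)*(w + 6)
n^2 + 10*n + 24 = (n + 4)*(n + 6)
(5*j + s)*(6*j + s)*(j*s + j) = 30*j^3*s + 30*j^3 + 11*j^2*s^2 + 11*j^2*s + j*s^3 + j*s^2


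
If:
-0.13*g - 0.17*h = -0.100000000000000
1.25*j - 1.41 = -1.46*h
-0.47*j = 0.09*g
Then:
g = -0.41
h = 0.90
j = 0.08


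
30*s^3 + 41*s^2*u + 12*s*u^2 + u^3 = (s + u)*(5*s + u)*(6*s + u)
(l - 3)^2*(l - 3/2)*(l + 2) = l^4 - 11*l^3/2 + 3*l^2 + 45*l/2 - 27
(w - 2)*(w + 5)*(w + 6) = w^3 + 9*w^2 + 8*w - 60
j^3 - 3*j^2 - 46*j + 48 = (j - 8)*(j - 1)*(j + 6)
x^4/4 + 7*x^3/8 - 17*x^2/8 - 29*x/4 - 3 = (x/4 + 1/2)*(x - 3)*(x + 1/2)*(x + 4)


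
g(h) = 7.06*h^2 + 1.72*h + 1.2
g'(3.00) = 44.08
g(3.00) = 69.90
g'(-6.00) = -83.00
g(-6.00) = 245.04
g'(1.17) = 18.24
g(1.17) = 12.88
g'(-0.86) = -10.42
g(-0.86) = 4.94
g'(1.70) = 25.72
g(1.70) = 24.53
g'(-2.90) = -39.23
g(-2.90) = 55.59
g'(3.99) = 58.06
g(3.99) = 120.46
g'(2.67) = 39.42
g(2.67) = 56.12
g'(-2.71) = -36.55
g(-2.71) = 48.39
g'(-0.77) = -9.15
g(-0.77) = 4.06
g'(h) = 14.12*h + 1.72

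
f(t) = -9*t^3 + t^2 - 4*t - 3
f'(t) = -27*t^2 + 2*t - 4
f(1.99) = -77.93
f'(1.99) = -106.94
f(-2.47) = 148.60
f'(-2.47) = -173.66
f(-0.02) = -2.92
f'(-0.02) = -4.05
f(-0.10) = -2.58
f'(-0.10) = -4.47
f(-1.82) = 61.85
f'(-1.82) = -97.07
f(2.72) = -187.59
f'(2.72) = -198.32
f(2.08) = -87.98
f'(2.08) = -116.65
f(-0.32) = -1.32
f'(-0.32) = -7.40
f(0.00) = -3.00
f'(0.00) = -4.00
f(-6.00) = 2001.00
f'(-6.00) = -988.00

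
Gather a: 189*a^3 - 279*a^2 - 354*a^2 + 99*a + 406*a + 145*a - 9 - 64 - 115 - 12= 189*a^3 - 633*a^2 + 650*a - 200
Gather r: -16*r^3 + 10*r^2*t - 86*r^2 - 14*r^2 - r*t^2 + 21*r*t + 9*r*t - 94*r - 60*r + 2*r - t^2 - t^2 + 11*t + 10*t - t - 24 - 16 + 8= -16*r^3 + r^2*(10*t - 100) + r*(-t^2 + 30*t - 152) - 2*t^2 + 20*t - 32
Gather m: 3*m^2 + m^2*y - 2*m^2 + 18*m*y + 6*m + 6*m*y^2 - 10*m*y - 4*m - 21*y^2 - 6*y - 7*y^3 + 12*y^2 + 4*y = m^2*(y + 1) + m*(6*y^2 + 8*y + 2) - 7*y^3 - 9*y^2 - 2*y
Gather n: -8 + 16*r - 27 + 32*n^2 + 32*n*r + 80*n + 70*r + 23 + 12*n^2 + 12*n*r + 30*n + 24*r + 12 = 44*n^2 + n*(44*r + 110) + 110*r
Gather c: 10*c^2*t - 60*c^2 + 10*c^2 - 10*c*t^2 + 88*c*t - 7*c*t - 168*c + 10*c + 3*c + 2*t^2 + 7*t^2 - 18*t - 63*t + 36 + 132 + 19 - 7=c^2*(10*t - 50) + c*(-10*t^2 + 81*t - 155) + 9*t^2 - 81*t + 180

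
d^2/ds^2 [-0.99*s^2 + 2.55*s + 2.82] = -1.98000000000000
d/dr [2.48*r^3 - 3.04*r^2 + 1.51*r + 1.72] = 7.44*r^2 - 6.08*r + 1.51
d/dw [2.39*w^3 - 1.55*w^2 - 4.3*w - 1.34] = 7.17*w^2 - 3.1*w - 4.3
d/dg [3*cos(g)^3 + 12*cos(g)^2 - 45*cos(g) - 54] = 3*(-3*cos(g)^2 - 8*cos(g) + 15)*sin(g)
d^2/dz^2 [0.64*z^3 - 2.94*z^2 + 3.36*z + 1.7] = 3.84*z - 5.88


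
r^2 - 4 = (r - 2)*(r + 2)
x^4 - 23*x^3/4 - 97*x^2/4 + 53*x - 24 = (x - 8)*(x - 1)*(x - 3/4)*(x + 4)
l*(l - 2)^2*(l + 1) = l^4 - 3*l^3 + 4*l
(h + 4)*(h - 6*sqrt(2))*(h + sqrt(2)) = h^3 - 5*sqrt(2)*h^2 + 4*h^2 - 20*sqrt(2)*h - 12*h - 48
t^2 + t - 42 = (t - 6)*(t + 7)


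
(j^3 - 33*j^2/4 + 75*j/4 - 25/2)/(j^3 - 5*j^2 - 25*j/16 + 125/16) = 4*(j - 2)/(4*j + 5)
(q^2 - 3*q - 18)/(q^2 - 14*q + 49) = (q^2 - 3*q - 18)/(q^2 - 14*q + 49)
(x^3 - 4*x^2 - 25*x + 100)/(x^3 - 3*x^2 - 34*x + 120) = (x + 5)/(x + 6)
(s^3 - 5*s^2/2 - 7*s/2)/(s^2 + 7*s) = (2*s^2 - 5*s - 7)/(2*(s + 7))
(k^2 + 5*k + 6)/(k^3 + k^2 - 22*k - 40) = (k + 3)/(k^2 - k - 20)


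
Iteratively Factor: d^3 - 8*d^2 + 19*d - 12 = (d - 1)*(d^2 - 7*d + 12) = (d - 3)*(d - 1)*(d - 4)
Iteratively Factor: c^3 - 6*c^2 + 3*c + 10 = (c + 1)*(c^2 - 7*c + 10) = (c - 5)*(c + 1)*(c - 2)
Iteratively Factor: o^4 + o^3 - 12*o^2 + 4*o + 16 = (o - 2)*(o^3 + 3*o^2 - 6*o - 8) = (o - 2)*(o + 4)*(o^2 - o - 2) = (o - 2)*(o + 1)*(o + 4)*(o - 2)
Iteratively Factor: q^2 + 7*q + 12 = (q + 4)*(q + 3)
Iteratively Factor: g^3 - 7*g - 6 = (g + 1)*(g^2 - g - 6) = (g - 3)*(g + 1)*(g + 2)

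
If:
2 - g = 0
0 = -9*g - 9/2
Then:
No Solution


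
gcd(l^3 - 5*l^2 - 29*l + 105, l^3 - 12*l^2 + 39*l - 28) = l - 7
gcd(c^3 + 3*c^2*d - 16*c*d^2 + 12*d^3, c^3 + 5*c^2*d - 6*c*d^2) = c^2 + 5*c*d - 6*d^2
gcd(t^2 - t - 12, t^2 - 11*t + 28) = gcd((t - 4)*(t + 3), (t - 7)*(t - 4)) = t - 4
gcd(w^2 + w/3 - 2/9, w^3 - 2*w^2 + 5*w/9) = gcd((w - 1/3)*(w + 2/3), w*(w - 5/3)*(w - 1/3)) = w - 1/3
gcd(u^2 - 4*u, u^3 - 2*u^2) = u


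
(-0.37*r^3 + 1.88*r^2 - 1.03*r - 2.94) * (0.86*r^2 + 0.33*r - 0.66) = -0.3182*r^5 + 1.4947*r^4 - 0.0212000000000001*r^3 - 4.1091*r^2 - 0.2904*r + 1.9404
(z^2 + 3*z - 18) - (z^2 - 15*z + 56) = 18*z - 74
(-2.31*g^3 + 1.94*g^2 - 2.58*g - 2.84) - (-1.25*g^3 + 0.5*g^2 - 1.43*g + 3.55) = -1.06*g^3 + 1.44*g^2 - 1.15*g - 6.39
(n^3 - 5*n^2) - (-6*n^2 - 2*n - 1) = n^3 + n^2 + 2*n + 1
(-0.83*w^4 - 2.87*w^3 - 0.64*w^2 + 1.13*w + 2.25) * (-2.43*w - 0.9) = 2.0169*w^5 + 7.7211*w^4 + 4.1382*w^3 - 2.1699*w^2 - 6.4845*w - 2.025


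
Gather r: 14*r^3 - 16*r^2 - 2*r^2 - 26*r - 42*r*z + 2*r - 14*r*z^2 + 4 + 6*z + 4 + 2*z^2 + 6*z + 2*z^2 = 14*r^3 - 18*r^2 + r*(-14*z^2 - 42*z - 24) + 4*z^2 + 12*z + 8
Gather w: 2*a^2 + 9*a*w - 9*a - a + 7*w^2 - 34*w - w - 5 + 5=2*a^2 - 10*a + 7*w^2 + w*(9*a - 35)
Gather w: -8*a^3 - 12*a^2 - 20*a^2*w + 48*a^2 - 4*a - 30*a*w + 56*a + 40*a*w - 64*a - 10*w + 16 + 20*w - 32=-8*a^3 + 36*a^2 - 12*a + w*(-20*a^2 + 10*a + 10) - 16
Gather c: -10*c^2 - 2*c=-10*c^2 - 2*c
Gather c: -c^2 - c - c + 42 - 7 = -c^2 - 2*c + 35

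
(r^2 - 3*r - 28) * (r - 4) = r^3 - 7*r^2 - 16*r + 112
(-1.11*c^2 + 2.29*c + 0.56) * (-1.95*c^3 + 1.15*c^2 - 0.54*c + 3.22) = 2.1645*c^5 - 5.742*c^4 + 2.1409*c^3 - 4.1668*c^2 + 7.0714*c + 1.8032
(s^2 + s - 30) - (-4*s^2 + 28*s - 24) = 5*s^2 - 27*s - 6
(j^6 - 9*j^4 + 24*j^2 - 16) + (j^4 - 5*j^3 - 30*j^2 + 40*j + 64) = j^6 - 8*j^4 - 5*j^3 - 6*j^2 + 40*j + 48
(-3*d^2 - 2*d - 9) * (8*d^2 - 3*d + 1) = -24*d^4 - 7*d^3 - 69*d^2 + 25*d - 9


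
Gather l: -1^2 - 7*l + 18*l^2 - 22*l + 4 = 18*l^2 - 29*l + 3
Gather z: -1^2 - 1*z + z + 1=0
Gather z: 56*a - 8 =56*a - 8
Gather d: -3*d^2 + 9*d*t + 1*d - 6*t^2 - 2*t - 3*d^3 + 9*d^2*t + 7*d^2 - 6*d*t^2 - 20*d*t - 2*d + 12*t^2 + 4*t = -3*d^3 + d^2*(9*t + 4) + d*(-6*t^2 - 11*t - 1) + 6*t^2 + 2*t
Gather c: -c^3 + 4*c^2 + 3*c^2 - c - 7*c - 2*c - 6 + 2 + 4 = -c^3 + 7*c^2 - 10*c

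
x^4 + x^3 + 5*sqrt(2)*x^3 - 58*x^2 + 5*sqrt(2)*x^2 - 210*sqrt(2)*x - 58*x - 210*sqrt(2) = (x + 1)*(x - 5*sqrt(2))*(x + 3*sqrt(2))*(x + 7*sqrt(2))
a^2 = a^2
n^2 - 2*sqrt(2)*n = n*(n - 2*sqrt(2))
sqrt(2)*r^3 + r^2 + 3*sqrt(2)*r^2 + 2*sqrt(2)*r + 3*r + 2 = (r + 1)*(r + 2)*(sqrt(2)*r + 1)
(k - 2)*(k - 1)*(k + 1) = k^3 - 2*k^2 - k + 2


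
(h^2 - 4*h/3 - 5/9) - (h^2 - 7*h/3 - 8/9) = h + 1/3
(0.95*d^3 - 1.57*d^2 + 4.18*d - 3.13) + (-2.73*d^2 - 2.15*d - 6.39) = 0.95*d^3 - 4.3*d^2 + 2.03*d - 9.52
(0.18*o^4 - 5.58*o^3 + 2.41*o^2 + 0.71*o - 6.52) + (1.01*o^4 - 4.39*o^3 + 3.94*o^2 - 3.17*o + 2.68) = 1.19*o^4 - 9.97*o^3 + 6.35*o^2 - 2.46*o - 3.84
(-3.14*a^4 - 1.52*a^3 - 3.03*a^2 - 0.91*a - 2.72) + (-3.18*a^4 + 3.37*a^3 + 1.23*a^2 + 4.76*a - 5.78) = -6.32*a^4 + 1.85*a^3 - 1.8*a^2 + 3.85*a - 8.5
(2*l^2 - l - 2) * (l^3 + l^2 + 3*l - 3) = 2*l^5 + l^4 + 3*l^3 - 11*l^2 - 3*l + 6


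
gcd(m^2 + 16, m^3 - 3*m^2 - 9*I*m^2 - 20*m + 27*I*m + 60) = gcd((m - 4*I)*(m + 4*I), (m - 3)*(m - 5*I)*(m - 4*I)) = m - 4*I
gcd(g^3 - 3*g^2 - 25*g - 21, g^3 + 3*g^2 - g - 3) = g^2 + 4*g + 3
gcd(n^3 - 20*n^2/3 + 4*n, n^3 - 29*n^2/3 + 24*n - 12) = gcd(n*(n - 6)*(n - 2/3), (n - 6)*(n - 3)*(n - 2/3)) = n^2 - 20*n/3 + 4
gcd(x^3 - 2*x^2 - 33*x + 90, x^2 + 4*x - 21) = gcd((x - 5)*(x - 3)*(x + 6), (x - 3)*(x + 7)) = x - 3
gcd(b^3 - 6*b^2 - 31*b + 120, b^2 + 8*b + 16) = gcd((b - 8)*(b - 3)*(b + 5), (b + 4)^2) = 1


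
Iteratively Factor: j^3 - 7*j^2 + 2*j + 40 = (j + 2)*(j^2 - 9*j + 20) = (j - 4)*(j + 2)*(j - 5)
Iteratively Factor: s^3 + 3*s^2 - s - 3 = (s - 1)*(s^2 + 4*s + 3) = (s - 1)*(s + 1)*(s + 3)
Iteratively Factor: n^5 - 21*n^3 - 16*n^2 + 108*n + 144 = (n + 2)*(n^4 - 2*n^3 - 17*n^2 + 18*n + 72) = (n - 4)*(n + 2)*(n^3 + 2*n^2 - 9*n - 18) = (n - 4)*(n - 3)*(n + 2)*(n^2 + 5*n + 6) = (n - 4)*(n - 3)*(n + 2)^2*(n + 3)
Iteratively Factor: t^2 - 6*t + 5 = (t - 5)*(t - 1)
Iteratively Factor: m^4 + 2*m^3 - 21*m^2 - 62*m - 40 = (m + 2)*(m^3 - 21*m - 20) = (m + 1)*(m + 2)*(m^2 - m - 20) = (m - 5)*(m + 1)*(m + 2)*(m + 4)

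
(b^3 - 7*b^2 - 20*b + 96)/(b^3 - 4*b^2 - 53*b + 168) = (b + 4)/(b + 7)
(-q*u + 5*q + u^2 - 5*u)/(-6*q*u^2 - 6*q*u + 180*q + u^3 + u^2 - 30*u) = (q - u)/(6*q*u + 36*q - u^2 - 6*u)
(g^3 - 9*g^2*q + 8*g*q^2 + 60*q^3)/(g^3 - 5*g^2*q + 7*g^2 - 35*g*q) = (g^2 - 4*g*q - 12*q^2)/(g*(g + 7))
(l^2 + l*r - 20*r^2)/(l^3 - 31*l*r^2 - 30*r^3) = (-l + 4*r)/(-l^2 + 5*l*r + 6*r^2)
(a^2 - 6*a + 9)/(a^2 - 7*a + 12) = (a - 3)/(a - 4)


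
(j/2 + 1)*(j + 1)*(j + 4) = j^3/2 + 7*j^2/2 + 7*j + 4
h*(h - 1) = h^2 - h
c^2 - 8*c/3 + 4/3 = (c - 2)*(c - 2/3)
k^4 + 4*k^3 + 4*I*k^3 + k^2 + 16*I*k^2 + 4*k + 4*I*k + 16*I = (k + 4)*(k - I)*(k + I)*(k + 4*I)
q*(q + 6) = q^2 + 6*q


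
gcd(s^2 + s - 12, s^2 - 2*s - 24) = s + 4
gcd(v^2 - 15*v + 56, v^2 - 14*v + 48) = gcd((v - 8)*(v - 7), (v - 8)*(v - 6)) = v - 8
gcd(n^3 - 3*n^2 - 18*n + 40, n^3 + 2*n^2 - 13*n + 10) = n - 2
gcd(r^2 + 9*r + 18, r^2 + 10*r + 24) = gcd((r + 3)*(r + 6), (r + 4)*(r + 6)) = r + 6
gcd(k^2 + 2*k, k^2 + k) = k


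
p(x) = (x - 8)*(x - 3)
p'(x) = 2*x - 11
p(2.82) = 0.93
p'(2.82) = -5.36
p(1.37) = 10.81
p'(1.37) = -8.26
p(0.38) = 19.96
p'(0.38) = -10.24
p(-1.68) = 45.30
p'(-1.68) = -14.36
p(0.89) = 15.00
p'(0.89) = -9.22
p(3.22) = -1.05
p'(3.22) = -4.56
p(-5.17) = 107.60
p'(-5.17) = -21.34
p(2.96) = 0.20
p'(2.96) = -5.08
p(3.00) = 0.00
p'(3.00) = -5.00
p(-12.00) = 300.00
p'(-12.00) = -35.00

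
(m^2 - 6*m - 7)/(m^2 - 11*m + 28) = (m + 1)/(m - 4)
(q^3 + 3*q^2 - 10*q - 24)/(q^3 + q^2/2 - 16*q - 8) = 2*(q^2 - q - 6)/(2*q^2 - 7*q - 4)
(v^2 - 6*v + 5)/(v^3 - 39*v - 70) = (-v^2 + 6*v - 5)/(-v^3 + 39*v + 70)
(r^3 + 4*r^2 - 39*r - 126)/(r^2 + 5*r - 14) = (r^2 - 3*r - 18)/(r - 2)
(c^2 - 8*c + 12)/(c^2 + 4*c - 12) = (c - 6)/(c + 6)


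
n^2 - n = n*(n - 1)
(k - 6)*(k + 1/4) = k^2 - 23*k/4 - 3/2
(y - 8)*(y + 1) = y^2 - 7*y - 8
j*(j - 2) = j^2 - 2*j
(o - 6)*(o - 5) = o^2 - 11*o + 30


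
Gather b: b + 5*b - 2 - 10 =6*b - 12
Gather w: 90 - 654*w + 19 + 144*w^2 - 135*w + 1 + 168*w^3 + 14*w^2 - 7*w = 168*w^3 + 158*w^2 - 796*w + 110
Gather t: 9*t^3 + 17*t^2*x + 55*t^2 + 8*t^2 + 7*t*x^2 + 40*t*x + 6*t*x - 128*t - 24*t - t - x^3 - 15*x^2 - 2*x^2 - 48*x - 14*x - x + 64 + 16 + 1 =9*t^3 + t^2*(17*x + 63) + t*(7*x^2 + 46*x - 153) - x^3 - 17*x^2 - 63*x + 81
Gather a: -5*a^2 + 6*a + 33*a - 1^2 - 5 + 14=-5*a^2 + 39*a + 8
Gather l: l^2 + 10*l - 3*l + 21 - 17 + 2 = l^2 + 7*l + 6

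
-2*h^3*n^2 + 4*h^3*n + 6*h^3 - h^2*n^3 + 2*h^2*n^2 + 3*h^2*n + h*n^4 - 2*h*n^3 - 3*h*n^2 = (-2*h + n)*(h + n)*(n - 3)*(h*n + h)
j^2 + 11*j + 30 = (j + 5)*(j + 6)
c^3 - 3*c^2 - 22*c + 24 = (c - 6)*(c - 1)*(c + 4)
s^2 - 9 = (s - 3)*(s + 3)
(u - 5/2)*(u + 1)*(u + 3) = u^3 + 3*u^2/2 - 7*u - 15/2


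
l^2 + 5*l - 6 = (l - 1)*(l + 6)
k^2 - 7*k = k*(k - 7)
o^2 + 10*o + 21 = (o + 3)*(o + 7)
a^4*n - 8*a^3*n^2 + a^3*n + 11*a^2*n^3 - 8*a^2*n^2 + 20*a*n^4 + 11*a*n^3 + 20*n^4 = (a - 5*n)*(a - 4*n)*(a + n)*(a*n + n)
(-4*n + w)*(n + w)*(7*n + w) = -28*n^3 - 25*n^2*w + 4*n*w^2 + w^3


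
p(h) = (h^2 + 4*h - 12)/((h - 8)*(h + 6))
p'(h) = (2*h + 4)/((h - 8)*(h + 6)) - (h^2 + 4*h - 12)/((h - 8)*(h + 6)^2) - (h^2 + 4*h - 12)/((h - 8)^2*(h + 6)) = -6/(h^2 - 16*h + 64)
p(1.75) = 0.04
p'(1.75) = -0.15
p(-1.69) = 0.38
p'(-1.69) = -0.06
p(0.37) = 0.21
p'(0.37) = -0.10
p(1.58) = 0.07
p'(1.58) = -0.15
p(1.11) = 0.13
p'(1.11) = -0.13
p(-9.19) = 0.65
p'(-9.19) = -0.02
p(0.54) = 0.20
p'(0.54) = -0.11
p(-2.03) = 0.40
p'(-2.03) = -0.06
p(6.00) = -2.00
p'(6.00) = -1.50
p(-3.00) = 0.45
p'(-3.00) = -0.05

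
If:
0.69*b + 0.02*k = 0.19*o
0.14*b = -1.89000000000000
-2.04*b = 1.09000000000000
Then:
No Solution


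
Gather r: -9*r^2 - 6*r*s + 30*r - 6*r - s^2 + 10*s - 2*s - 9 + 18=-9*r^2 + r*(24 - 6*s) - s^2 + 8*s + 9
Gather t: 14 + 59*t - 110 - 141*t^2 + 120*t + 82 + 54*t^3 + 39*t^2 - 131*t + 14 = 54*t^3 - 102*t^2 + 48*t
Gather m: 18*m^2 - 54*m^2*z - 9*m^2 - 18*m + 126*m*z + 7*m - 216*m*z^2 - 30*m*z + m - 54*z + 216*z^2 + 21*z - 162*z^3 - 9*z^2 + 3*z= m^2*(9 - 54*z) + m*(-216*z^2 + 96*z - 10) - 162*z^3 + 207*z^2 - 30*z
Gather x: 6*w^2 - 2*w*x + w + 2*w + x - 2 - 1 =6*w^2 + 3*w + x*(1 - 2*w) - 3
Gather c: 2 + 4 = 6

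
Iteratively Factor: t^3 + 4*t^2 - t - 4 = (t + 4)*(t^2 - 1) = (t + 1)*(t + 4)*(t - 1)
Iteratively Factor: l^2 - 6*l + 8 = (l - 4)*(l - 2)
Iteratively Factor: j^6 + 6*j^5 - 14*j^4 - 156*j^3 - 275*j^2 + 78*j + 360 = (j + 2)*(j^5 + 4*j^4 - 22*j^3 - 112*j^2 - 51*j + 180) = (j - 5)*(j + 2)*(j^4 + 9*j^3 + 23*j^2 + 3*j - 36) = (j - 5)*(j + 2)*(j + 4)*(j^3 + 5*j^2 + 3*j - 9) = (j - 5)*(j - 1)*(j + 2)*(j + 4)*(j^2 + 6*j + 9) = (j - 5)*(j - 1)*(j + 2)*(j + 3)*(j + 4)*(j + 3)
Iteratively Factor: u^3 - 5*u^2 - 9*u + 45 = (u - 5)*(u^2 - 9) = (u - 5)*(u - 3)*(u + 3)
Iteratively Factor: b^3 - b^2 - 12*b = (b + 3)*(b^2 - 4*b) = b*(b + 3)*(b - 4)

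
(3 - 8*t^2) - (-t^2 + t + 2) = -7*t^2 - t + 1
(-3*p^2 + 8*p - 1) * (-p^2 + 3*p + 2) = 3*p^4 - 17*p^3 + 19*p^2 + 13*p - 2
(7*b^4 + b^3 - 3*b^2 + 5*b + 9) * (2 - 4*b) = -28*b^5 + 10*b^4 + 14*b^3 - 26*b^2 - 26*b + 18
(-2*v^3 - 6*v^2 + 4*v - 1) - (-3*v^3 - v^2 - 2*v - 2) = v^3 - 5*v^2 + 6*v + 1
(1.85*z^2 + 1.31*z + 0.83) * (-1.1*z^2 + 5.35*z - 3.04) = -2.035*z^4 + 8.4565*z^3 + 0.471499999999999*z^2 + 0.458099999999999*z - 2.5232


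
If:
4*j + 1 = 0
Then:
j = -1/4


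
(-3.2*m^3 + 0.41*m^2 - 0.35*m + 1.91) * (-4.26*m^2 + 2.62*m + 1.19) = 13.632*m^5 - 10.1306*m^4 - 1.2428*m^3 - 8.5657*m^2 + 4.5877*m + 2.2729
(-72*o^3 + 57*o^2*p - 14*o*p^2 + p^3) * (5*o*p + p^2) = -360*o^4*p + 213*o^3*p^2 - 13*o^2*p^3 - 9*o*p^4 + p^5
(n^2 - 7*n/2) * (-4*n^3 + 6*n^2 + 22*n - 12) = -4*n^5 + 20*n^4 + n^3 - 89*n^2 + 42*n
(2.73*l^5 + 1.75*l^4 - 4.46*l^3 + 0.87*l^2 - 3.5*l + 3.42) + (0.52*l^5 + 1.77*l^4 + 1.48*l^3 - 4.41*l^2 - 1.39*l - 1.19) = 3.25*l^5 + 3.52*l^4 - 2.98*l^3 - 3.54*l^2 - 4.89*l + 2.23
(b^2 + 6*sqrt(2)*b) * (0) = 0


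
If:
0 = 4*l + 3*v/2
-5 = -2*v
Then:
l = -15/16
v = 5/2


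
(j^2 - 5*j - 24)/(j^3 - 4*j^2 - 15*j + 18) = (j - 8)/(j^2 - 7*j + 6)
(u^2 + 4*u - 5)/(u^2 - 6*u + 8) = (u^2 + 4*u - 5)/(u^2 - 6*u + 8)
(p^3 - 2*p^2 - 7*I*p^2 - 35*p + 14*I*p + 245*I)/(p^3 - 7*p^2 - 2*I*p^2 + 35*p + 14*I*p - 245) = (p + 5)/(p + 5*I)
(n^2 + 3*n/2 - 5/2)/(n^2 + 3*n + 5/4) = 2*(n - 1)/(2*n + 1)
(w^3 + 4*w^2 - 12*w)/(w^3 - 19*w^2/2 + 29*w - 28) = 2*w*(w + 6)/(2*w^2 - 15*w + 28)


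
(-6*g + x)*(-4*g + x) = 24*g^2 - 10*g*x + x^2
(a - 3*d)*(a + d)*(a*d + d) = a^3*d - 2*a^2*d^2 + a^2*d - 3*a*d^3 - 2*a*d^2 - 3*d^3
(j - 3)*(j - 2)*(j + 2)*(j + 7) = j^4 + 4*j^3 - 25*j^2 - 16*j + 84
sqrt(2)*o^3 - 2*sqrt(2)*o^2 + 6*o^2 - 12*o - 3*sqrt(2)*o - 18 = (o - 3)*(o + 3*sqrt(2))*(sqrt(2)*o + sqrt(2))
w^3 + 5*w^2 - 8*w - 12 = (w - 2)*(w + 1)*(w + 6)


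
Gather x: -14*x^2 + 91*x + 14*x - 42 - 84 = -14*x^2 + 105*x - 126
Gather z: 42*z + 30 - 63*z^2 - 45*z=-63*z^2 - 3*z + 30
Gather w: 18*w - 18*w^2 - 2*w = -18*w^2 + 16*w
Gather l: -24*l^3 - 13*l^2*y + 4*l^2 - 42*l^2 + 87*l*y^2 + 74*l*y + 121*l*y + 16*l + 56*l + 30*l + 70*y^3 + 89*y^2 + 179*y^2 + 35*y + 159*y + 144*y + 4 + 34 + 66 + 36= -24*l^3 + l^2*(-13*y - 38) + l*(87*y^2 + 195*y + 102) + 70*y^3 + 268*y^2 + 338*y + 140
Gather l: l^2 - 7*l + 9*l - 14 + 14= l^2 + 2*l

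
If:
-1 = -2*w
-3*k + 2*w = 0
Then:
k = 1/3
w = 1/2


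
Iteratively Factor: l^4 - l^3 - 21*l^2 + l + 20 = (l + 4)*(l^3 - 5*l^2 - l + 5) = (l - 5)*(l + 4)*(l^2 - 1) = (l - 5)*(l + 1)*(l + 4)*(l - 1)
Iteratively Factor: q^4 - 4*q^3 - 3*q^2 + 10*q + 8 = (q + 1)*(q^3 - 5*q^2 + 2*q + 8) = (q - 2)*(q + 1)*(q^2 - 3*q - 4) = (q - 4)*(q - 2)*(q + 1)*(q + 1)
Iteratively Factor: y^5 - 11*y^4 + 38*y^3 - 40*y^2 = (y - 4)*(y^4 - 7*y^3 + 10*y^2) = y*(y - 4)*(y^3 - 7*y^2 + 10*y) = y^2*(y - 4)*(y^2 - 7*y + 10) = y^2*(y - 5)*(y - 4)*(y - 2)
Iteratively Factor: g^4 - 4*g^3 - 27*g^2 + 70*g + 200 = (g - 5)*(g^3 + g^2 - 22*g - 40) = (g - 5)*(g + 2)*(g^2 - g - 20) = (g - 5)*(g + 2)*(g + 4)*(g - 5)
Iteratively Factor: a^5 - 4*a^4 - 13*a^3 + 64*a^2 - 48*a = (a)*(a^4 - 4*a^3 - 13*a^2 + 64*a - 48) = a*(a - 4)*(a^3 - 13*a + 12) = a*(a - 4)*(a + 4)*(a^2 - 4*a + 3) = a*(a - 4)*(a - 1)*(a + 4)*(a - 3)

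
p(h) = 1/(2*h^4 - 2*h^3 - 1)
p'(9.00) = 0.00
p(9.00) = 0.00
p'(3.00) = -0.01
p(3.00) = 0.01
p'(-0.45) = 3.59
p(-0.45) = -1.36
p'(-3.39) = 0.00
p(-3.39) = 0.00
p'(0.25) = 0.24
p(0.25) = -0.98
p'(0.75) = 0.00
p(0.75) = -0.83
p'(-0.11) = 0.08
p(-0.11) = -1.00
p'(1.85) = -0.32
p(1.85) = 0.10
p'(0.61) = 0.30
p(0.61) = -0.85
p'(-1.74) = 0.08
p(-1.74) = 0.04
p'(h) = (-8*h^3 + 6*h^2)/(2*h^4 - 2*h^3 - 1)^2 = h^2*(6 - 8*h)/(-2*h^4 + 2*h^3 + 1)^2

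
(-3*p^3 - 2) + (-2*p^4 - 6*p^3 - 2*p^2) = -2*p^4 - 9*p^3 - 2*p^2 - 2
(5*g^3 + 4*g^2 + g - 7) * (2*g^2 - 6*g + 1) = 10*g^5 - 22*g^4 - 17*g^3 - 16*g^2 + 43*g - 7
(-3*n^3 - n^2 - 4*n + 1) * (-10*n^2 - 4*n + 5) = 30*n^5 + 22*n^4 + 29*n^3 + n^2 - 24*n + 5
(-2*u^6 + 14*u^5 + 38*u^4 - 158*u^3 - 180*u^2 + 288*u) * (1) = -2*u^6 + 14*u^5 + 38*u^4 - 158*u^3 - 180*u^2 + 288*u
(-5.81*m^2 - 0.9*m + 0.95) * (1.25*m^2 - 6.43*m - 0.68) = -7.2625*m^4 + 36.2333*m^3 + 10.9253*m^2 - 5.4965*m - 0.646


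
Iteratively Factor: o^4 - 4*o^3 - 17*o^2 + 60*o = (o)*(o^3 - 4*o^2 - 17*o + 60) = o*(o - 5)*(o^2 + o - 12) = o*(o - 5)*(o + 4)*(o - 3)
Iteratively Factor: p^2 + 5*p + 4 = (p + 4)*(p + 1)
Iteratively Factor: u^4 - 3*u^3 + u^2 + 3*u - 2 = (u + 1)*(u^3 - 4*u^2 + 5*u - 2) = (u - 2)*(u + 1)*(u^2 - 2*u + 1) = (u - 2)*(u - 1)*(u + 1)*(u - 1)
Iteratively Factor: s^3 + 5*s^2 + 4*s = (s + 1)*(s^2 + 4*s) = s*(s + 1)*(s + 4)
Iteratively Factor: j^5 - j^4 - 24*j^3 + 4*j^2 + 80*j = (j)*(j^4 - j^3 - 24*j^2 + 4*j + 80) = j*(j - 2)*(j^3 + j^2 - 22*j - 40) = j*(j - 5)*(j - 2)*(j^2 + 6*j + 8) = j*(j - 5)*(j - 2)*(j + 4)*(j + 2)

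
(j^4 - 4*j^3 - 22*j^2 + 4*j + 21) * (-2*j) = -2*j^5 + 8*j^4 + 44*j^3 - 8*j^2 - 42*j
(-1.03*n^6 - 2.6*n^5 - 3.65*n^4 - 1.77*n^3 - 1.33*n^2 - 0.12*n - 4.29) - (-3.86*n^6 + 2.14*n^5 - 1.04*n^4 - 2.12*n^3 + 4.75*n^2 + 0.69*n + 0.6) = 2.83*n^6 - 4.74*n^5 - 2.61*n^4 + 0.35*n^3 - 6.08*n^2 - 0.81*n - 4.89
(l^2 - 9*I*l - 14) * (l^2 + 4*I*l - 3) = l^4 - 5*I*l^3 + 19*l^2 - 29*I*l + 42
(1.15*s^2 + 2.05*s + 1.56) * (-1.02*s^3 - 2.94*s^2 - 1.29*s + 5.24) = -1.173*s^5 - 5.472*s^4 - 9.1017*s^3 - 1.2049*s^2 + 8.7296*s + 8.1744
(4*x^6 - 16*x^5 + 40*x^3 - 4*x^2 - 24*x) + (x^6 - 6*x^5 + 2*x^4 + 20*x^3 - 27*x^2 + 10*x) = 5*x^6 - 22*x^5 + 2*x^4 + 60*x^3 - 31*x^2 - 14*x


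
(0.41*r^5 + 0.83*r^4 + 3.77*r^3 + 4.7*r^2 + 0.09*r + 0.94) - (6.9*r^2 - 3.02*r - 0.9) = 0.41*r^5 + 0.83*r^4 + 3.77*r^3 - 2.2*r^2 + 3.11*r + 1.84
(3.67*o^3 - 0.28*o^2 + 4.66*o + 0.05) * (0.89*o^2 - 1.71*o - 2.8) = 3.2663*o^5 - 6.5249*o^4 - 5.6498*o^3 - 7.1401*o^2 - 13.1335*o - 0.14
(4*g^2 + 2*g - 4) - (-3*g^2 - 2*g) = 7*g^2 + 4*g - 4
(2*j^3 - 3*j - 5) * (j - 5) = 2*j^4 - 10*j^3 - 3*j^2 + 10*j + 25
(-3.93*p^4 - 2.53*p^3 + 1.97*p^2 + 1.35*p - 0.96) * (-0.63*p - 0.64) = 2.4759*p^5 + 4.1091*p^4 + 0.3781*p^3 - 2.1113*p^2 - 0.2592*p + 0.6144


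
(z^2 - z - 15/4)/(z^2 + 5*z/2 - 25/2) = (z + 3/2)/(z + 5)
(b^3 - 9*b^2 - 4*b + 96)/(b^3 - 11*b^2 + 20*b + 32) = (b + 3)/(b + 1)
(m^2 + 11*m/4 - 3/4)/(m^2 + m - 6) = (m - 1/4)/(m - 2)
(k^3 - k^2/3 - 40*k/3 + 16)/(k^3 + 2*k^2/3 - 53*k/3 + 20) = (k + 4)/(k + 5)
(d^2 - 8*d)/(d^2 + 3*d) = (d - 8)/(d + 3)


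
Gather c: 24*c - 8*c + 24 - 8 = 16*c + 16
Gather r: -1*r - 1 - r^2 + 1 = -r^2 - r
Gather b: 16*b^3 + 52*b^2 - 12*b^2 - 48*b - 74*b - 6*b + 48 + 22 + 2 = 16*b^3 + 40*b^2 - 128*b + 72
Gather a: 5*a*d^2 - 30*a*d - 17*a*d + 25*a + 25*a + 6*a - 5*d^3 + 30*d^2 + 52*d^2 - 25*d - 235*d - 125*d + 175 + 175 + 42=a*(5*d^2 - 47*d + 56) - 5*d^3 + 82*d^2 - 385*d + 392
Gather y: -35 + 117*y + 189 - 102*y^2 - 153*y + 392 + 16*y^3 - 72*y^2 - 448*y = 16*y^3 - 174*y^2 - 484*y + 546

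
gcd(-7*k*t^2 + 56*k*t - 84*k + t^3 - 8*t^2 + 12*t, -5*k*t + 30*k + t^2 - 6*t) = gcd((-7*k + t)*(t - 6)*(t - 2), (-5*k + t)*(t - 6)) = t - 6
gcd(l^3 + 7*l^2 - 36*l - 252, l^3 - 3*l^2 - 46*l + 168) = l^2 + l - 42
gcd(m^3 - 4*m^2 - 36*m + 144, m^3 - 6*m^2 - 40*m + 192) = m^2 + 2*m - 24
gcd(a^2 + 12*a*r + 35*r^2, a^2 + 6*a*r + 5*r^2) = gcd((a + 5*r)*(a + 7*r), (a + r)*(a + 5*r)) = a + 5*r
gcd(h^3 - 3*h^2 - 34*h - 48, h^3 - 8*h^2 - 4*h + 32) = h^2 - 6*h - 16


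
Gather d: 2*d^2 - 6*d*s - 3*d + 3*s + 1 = 2*d^2 + d*(-6*s - 3) + 3*s + 1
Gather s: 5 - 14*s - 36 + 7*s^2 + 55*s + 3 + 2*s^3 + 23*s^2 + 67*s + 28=2*s^3 + 30*s^2 + 108*s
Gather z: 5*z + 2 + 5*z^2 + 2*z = 5*z^2 + 7*z + 2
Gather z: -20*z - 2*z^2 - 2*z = -2*z^2 - 22*z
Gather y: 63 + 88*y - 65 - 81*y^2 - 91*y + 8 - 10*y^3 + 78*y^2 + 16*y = -10*y^3 - 3*y^2 + 13*y + 6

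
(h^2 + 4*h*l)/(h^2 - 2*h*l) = (h + 4*l)/(h - 2*l)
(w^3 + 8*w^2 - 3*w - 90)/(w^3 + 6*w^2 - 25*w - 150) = (w - 3)/(w - 5)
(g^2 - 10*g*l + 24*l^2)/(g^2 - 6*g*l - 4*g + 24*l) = (g - 4*l)/(g - 4)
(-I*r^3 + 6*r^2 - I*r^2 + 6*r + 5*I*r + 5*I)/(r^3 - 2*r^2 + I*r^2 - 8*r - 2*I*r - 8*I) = (-I*r^2 + r*(5 - I) + 5)/(r^2 - 2*r - 8)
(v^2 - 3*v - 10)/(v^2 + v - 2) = (v - 5)/(v - 1)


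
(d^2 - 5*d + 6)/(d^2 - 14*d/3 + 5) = 3*(d - 2)/(3*d - 5)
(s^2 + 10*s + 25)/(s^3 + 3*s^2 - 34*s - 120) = (s + 5)/(s^2 - 2*s - 24)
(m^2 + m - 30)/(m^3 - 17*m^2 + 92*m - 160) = (m + 6)/(m^2 - 12*m + 32)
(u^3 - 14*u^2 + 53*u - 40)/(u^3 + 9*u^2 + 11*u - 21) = (u^2 - 13*u + 40)/(u^2 + 10*u + 21)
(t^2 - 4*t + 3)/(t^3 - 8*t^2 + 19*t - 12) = 1/(t - 4)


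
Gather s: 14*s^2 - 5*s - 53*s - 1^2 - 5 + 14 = 14*s^2 - 58*s + 8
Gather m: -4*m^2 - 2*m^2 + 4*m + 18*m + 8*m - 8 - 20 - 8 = -6*m^2 + 30*m - 36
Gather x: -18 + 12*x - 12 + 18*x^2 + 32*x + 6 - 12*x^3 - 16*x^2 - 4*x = -12*x^3 + 2*x^2 + 40*x - 24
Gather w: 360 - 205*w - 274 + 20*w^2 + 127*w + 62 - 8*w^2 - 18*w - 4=12*w^2 - 96*w + 144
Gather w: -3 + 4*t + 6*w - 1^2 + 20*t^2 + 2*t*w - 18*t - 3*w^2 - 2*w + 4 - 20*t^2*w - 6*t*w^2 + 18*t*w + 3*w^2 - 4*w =20*t^2 - 6*t*w^2 - 14*t + w*(-20*t^2 + 20*t)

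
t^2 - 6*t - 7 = (t - 7)*(t + 1)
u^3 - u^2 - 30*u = u*(u - 6)*(u + 5)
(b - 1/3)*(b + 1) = b^2 + 2*b/3 - 1/3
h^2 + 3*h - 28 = (h - 4)*(h + 7)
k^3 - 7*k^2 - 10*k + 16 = (k - 8)*(k - 1)*(k + 2)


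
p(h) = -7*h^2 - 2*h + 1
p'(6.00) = -86.00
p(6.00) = -263.00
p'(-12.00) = 166.00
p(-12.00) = -983.00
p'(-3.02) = 40.28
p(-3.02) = -56.80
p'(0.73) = -12.22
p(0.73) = -4.19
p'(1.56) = -23.84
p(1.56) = -19.16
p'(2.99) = -43.86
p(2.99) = -67.56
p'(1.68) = -25.52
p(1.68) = -22.12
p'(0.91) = -14.74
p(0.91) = -6.62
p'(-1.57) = 19.98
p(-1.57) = -13.11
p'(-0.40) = 3.60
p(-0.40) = 0.68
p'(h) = -14*h - 2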